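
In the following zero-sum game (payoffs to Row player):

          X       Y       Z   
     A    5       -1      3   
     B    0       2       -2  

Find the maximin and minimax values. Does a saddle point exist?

Maximin = -1, Minimax = 2, Saddle: False

Work:
Row minimums: [-1, -2] → maximin = -1
Column maximums: [5, 2, 3] → minimax = 2
No saddle point (maximin ≠ minimax). Mixed strategy needed.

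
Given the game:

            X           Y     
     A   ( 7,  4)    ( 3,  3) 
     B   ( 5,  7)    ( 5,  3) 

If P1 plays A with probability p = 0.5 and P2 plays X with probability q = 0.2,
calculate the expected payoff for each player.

E[P1] = 4.4, E[P2] = 3.5

Work:
E[P1] = p·q·π₁(A,X) + p·(1-q)·π₁(A,Y) + (1-p)·q·π₁(B,X) + (1-p)·(1-q)·π₁(B,Y)
= 0.5·0.2·7 + 0.5·0.8·3 + 0.5·0.2·5 + 0.5·0.8·5
= 4.4

E[P2] = 3.5 (similar calculation)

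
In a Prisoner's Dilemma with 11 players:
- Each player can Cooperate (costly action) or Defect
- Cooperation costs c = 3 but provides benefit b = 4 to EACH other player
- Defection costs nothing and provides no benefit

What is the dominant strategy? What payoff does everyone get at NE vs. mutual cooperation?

Dominant: Defect; NE payoff = 0; Coop payoff = 37

Work:
Defect dominates (saves cost c = 3, benefit to others is external)
NE: All defect → everyone gets 0
If all cooperate: each receives (10)×4 - 3 = 37
Social dilemma: 37 > 0 but NE gives 0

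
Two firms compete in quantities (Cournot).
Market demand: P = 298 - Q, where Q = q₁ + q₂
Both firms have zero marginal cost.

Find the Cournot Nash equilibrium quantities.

q₁* = q₂* = 99.33; P* = 99.33

Work:
Profit: π_i = P·q_i = (a - q_i - q_j)·q_i
FOC: ∂π_i/∂q_i = a - 2q_i - q_j = 0
Reaction function: q_i = (298 - q_j)/2
Symmetry: q* = 298/3 = 99.33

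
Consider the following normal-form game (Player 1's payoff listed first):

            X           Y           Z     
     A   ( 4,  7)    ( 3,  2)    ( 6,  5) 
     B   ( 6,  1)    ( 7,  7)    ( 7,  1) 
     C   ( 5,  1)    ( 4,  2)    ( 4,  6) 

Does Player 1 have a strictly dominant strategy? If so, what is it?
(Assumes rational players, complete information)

Yes, Player 1's strictly dominant strategy is B

Work:
A strategy strictly dominates another if it gives a strictly higher payoff against every opponent action. Compare each pair of P1's strategies column-by-column:
  A vs B: [4 vs 6, 3 vs 7, 6 vs 7] → A does not strictly dominate B (column X: 4 ≤ 6)
  A vs C: [4 vs 5, 3 vs 4, 6 vs 4] → A does not strictly dominate C (column X: 4 ≤ 5)
  B vs A: [6 vs 4, 7 vs 3, 7 vs 6] → B strictly dominates A
  B vs C: [6 vs 5, 7 vs 4, 7 vs 4] → B strictly dominates C
  C vs A: [5 vs 4, 4 vs 3, 4 vs 6] → C does not strictly dominate A (column Z: 4 ≤ 6)
  C vs B: [5 vs 6, 4 vs 7, 4 vs 7] → C does not strictly dominate B (column X: 5 ≤ 6)
B strictly dominates every other strategy → strictly dominant.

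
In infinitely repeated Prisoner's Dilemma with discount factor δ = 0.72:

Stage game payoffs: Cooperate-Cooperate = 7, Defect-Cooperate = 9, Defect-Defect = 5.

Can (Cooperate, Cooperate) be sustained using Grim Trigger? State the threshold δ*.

δ* = 0.5; since δ = 0.72 ≥ 0.5, cooperation can be sustained

Work:
For Grim Trigger:
Cooperate forever: 7/(1-δ)
Defect then punished: 9 + 5·δ/(1-δ)
Need: 7/(1-δ) ≥ 9 + 5·δ/(1-δ)
Solving: δ ≥ (T-R)/(T-P) = (9-7)/(9-5) = 0.5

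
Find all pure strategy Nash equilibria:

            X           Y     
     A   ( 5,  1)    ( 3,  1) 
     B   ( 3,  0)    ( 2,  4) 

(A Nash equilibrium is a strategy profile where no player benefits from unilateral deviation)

Nash equilibrium: (A, X), (A, Y)

Work:
Best responses:
  P1 vs X: payoffs [5, 3] → best response A (payoff 5)
  P1 vs Y: payoffs [3, 2] → best response A (payoff 3)
  P2 vs A: payoffs [1, 1] → best response X/Y (payoff 1)
  P2 vs B: payoffs [0, 4] → best response Y (payoff 4)
Mutual best responses: (A,X), (A,Y) → Nash equilibria.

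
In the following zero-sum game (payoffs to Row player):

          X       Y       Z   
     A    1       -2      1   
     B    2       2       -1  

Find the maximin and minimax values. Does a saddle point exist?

Maximin = -1, Minimax = 1, Saddle: False

Work:
Row minimums: [-2, -1] → maximin = -1
Column maximums: [2, 2, 1] → minimax = 1
No saddle point (maximin ≠ minimax). Mixed strategy needed.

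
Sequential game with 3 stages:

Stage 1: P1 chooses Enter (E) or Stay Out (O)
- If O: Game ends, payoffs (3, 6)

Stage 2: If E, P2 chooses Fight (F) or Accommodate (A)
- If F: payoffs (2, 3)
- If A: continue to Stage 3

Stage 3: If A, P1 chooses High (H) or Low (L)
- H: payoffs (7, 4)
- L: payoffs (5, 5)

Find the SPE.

SPE: (E, A, H); Outcome (7, 4)

Work:
Stage 3: P1 chooses H (7 vs 5)
Stage 2: P2: F->3, A->4 (anticipating H). Choose A
Stage 1: P1: O->3, E->7 (anticipating A, H). Choose E
SPE path: E -> A -> H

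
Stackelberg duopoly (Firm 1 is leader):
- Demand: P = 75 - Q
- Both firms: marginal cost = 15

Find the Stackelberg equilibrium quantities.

q₁* (leader) = 30.0, q₂* (follower) = 15.0

Work:
Follower's reaction: q₂ = (a - c - q₁)/2
Leader substitutes: π₁ = q₁·(a - q₁ - (a-c-q₁)/2 - c)
FOC: q₁* = (75 - 15)/2 = 30.00
Then: q₂* = (75 - 15 - 30.0)/2 = 15.00
Leader has first-mover advantage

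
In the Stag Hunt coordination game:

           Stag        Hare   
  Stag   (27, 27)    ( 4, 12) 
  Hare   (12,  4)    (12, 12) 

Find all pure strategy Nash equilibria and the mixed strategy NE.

Pure NE: (Stag, Stag) and (Hare, Hare); Mixed NE: p = 0.3478, q = 0.3478

Work:
Check pure NE:
(Stag, Stag): (27, 27) - no unilateral deviation beneficial
(Hare, Hare): (12, 12) - no unilateral deviation beneficial
Mixed NE: P1 plays Stag with p = 0.3478, P2 plays Stag with q = 0.3478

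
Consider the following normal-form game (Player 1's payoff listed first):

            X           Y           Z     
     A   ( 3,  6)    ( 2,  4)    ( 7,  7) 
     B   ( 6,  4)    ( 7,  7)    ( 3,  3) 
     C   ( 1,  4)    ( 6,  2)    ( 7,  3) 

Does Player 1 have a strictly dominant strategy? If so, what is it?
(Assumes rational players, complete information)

No strictly dominant strategy exists for Player 1

Work:
A strategy strictly dominates another if it gives a strictly higher payoff against every opponent action. Compare each pair of P1's strategies column-by-column:
  A vs B: [3 vs 6, 2 vs 7, 7 vs 3] → A does not strictly dominate B (column X: 3 ≤ 6)
  A vs C: [3 vs 1, 2 vs 6, 7 vs 7] → A does not strictly dominate C (column Y: 2 ≤ 6)
  B vs A: [6 vs 3, 7 vs 2, 3 vs 7] → B does not strictly dominate A (column Z: 3 ≤ 7)
  B vs C: [6 vs 1, 7 vs 6, 3 vs 7] → B does not strictly dominate C (column Z: 3 ≤ 7)
  C vs A: [1 vs 3, 6 vs 2, 7 vs 7] → C does not strictly dominate A (column X: 1 ≤ 3)
  C vs B: [1 vs 6, 6 vs 7, 7 vs 3] → C does not strictly dominate B (column X: 1 ≤ 6)
No single strategy strictly dominates all others → no strictly dominant strategy.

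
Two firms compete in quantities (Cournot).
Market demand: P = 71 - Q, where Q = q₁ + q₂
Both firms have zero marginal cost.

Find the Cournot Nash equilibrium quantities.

q₁* = q₂* = 23.67; P* = 23.67

Work:
Profit: π_i = P·q_i = (a - q_i - q_j)·q_i
FOC: ∂π_i/∂q_i = a - 2q_i - q_j = 0
Reaction function: q_i = (71 - q_j)/2
Symmetry: q* = 71/3 = 23.67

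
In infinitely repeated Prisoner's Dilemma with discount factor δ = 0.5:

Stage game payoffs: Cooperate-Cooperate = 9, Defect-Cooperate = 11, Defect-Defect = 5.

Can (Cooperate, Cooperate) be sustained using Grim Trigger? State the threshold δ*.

δ* = 0.3333; since δ = 0.5 ≥ 0.3333, cooperation can be sustained

Work:
For Grim Trigger:
Cooperate forever: 9/(1-δ)
Defect then punished: 11 + 5·δ/(1-δ)
Need: 9/(1-δ) ≥ 11 + 5·δ/(1-δ)
Solving: δ ≥ (T-R)/(T-P) = (11-9)/(11-5) = 0.3333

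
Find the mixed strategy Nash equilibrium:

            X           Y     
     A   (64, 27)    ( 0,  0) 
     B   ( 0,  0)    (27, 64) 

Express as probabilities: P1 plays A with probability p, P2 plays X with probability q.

p = 0.7033, q = 0.2967

Work:
Find probabilities that make opponent indifferent:
P2 chooses q to make P1 indifferent between A and B
P1 chooses p to make P2 indifferent between X and Y
Mixed NE: P1 plays (A: 0.7033, B: 0.2967), P2 plays (X: 0.2967, Y: 0.7033)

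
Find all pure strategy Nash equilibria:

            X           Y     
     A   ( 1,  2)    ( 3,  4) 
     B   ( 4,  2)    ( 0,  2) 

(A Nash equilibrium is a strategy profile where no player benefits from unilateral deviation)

Nash equilibrium: (A, Y), (B, X)

Work:
Best responses:
  P1 vs X: payoffs [1, 4] → best response B (payoff 4)
  P1 vs Y: payoffs [3, 0] → best response A (payoff 3)
  P2 vs A: payoffs [2, 4] → best response Y (payoff 4)
  P2 vs B: payoffs [2, 2] → best response X/Y (payoff 2)
Mutual best responses: (A,Y), (B,X) → Nash equilibria.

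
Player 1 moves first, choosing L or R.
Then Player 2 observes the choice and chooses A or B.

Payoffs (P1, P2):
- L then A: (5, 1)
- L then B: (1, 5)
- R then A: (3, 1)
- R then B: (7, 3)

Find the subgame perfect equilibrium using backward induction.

P1 plays R, P2 plays B after L and B after R; Payoff (7, 3)

Work:
Backward induction:
After L: P2 chooses B → P1 gets 1
After R: P2 chooses B → P1 gets 7
P1 chooses R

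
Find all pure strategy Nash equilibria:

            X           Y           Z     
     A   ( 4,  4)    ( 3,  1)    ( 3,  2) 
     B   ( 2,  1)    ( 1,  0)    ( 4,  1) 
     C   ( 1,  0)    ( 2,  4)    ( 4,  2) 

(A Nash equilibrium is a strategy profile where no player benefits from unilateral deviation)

Nash equilibrium: (A, X), (B, Z)

Work:
Best responses:
  P1 vs X: payoffs [4, 2, 1] → best response A (payoff 4)
  P1 vs Y: payoffs [3, 1, 2] → best response A (payoff 3)
  P1 vs Z: payoffs [3, 4, 4] → best response B/C (payoff 4)
  P2 vs A: payoffs [4, 1, 2] → best response X (payoff 4)
  P2 vs B: payoffs [1, 0, 1] → best response X/Z (payoff 1)
  P2 vs C: payoffs [0, 4, 2] → best response Y (payoff 4)
Mutual best responses: (A,X), (B,Z) → Nash equilibria.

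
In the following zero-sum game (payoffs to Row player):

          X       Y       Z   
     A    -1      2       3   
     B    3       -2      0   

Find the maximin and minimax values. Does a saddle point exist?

Maximin = -1, Minimax = 2, Saddle: False

Work:
Row minimums: [-1, -2] → maximin = -1
Column maximums: [3, 2, 3] → minimax = 2
No saddle point (maximin ≠ minimax). Mixed strategy needed.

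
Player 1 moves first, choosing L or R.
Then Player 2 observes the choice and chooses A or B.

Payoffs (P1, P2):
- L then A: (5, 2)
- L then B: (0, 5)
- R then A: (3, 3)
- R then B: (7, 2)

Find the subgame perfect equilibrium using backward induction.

P1 plays R, P2 plays B after L and A after R; Payoff (3, 3)

Work:
Backward induction:
After L: P2 chooses B → P1 gets 0
After R: P2 chooses A → P1 gets 3
P1 chooses R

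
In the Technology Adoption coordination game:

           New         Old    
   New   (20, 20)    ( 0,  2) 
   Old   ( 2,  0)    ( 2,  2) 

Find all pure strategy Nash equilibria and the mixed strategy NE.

Pure NE: (New, New) and (Old, Old); Mixed NE: p = 0.1, q = 0.1

Work:
Check pure NE:
(New, New): (20, 20) - no unilateral deviation beneficial
(Old, Old): (2, 2) - no unilateral deviation beneficial
Mixed NE: P1 plays New with p = 0.1, P2 plays New with q = 0.1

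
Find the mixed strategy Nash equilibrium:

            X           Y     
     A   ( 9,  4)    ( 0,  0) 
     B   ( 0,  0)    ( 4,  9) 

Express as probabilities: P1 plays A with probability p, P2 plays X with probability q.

p = 0.6923, q = 0.3077

Work:
Find probabilities that make opponent indifferent:
P2 chooses q to make P1 indifferent between A and B
P1 chooses p to make P2 indifferent between X and Y
Mixed NE: P1 plays (A: 0.6923, B: 0.3077), P2 plays (X: 0.3077, Y: 0.6923)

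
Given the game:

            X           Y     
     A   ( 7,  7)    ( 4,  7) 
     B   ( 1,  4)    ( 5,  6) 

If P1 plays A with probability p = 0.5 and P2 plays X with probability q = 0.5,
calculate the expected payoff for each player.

E[P1] = 4.25, E[P2] = 6.0

Work:
E[P1] = p·q·π₁(A,X) + p·(1-q)·π₁(A,Y) + (1-p)·q·π₁(B,X) + (1-p)·(1-q)·π₁(B,Y)
= 0.5·0.5·7 + 0.5·0.5·4 + 0.5·0.5·1 + 0.5·0.5·5
= 4.25

E[P2] = 6.0 (similar calculation)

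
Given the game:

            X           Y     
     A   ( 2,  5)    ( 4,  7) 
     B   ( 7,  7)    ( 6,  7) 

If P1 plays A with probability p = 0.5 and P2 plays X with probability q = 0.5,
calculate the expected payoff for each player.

E[P1] = 4.75, E[P2] = 6.5

Work:
E[P1] = p·q·π₁(A,X) + p·(1-q)·π₁(A,Y) + (1-p)·q·π₁(B,X) + (1-p)·(1-q)·π₁(B,Y)
= 0.5·0.5·2 + 0.5·0.5·4 + 0.5·0.5·7 + 0.5·0.5·6
= 4.75

E[P2] = 6.5 (similar calculation)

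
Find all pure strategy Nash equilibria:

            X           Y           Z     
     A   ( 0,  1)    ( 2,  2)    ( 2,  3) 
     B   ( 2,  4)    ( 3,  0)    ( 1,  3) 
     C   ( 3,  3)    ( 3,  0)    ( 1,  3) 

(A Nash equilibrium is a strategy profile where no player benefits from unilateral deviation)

Nash equilibrium: (A, Z), (C, X)

Work:
Best responses:
  P1 vs X: payoffs [0, 2, 3] → best response C (payoff 3)
  P1 vs Y: payoffs [2, 3, 3] → best response B/C (payoff 3)
  P1 vs Z: payoffs [2, 1, 1] → best response A (payoff 2)
  P2 vs A: payoffs [1, 2, 3] → best response Z (payoff 3)
  P2 vs B: payoffs [4, 0, 3] → best response X (payoff 4)
  P2 vs C: payoffs [3, 0, 3] → best response X/Z (payoff 3)
Mutual best responses: (A,Z), (C,X) → Nash equilibria.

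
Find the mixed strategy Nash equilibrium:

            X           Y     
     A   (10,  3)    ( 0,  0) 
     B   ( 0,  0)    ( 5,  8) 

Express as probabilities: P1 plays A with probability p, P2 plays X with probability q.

p = 0.7273, q = 0.3333

Work:
Find probabilities that make opponent indifferent:
P2 chooses q to make P1 indifferent between A and B
P1 chooses p to make P2 indifferent between X and Y
Mixed NE: P1 plays (A: 0.7273, B: 0.2727), P2 plays (X: 0.3333, Y: 0.6667)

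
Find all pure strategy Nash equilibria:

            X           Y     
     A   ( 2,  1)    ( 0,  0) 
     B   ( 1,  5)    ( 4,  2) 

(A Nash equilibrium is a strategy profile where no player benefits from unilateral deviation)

Nash equilibrium: (A, X)

Work:
Best responses:
  P1 vs X: payoffs [2, 1] → best response A (payoff 2)
  P1 vs Y: payoffs [0, 4] → best response B (payoff 4)
  P2 vs A: payoffs [1, 0] → best response X (payoff 1)
  P2 vs B: payoffs [5, 2] → best response X (payoff 5)
Mutual best responses: (A,X) → Nash equilibria.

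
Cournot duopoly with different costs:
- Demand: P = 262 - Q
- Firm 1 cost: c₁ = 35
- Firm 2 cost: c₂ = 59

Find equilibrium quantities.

q₁* = 83.67, q₂* = 59.67

Work:
Reaction: q₁ = (262 - 35 - q₂)/2
Reaction: q₂ = (262 - 59 - q₁)/2
Solve simultaneously:
q₁* = (262 - 2×35 + 59)/3 = 83.67
q₂* = (262 - 2×59 + 35)/3 = 59.67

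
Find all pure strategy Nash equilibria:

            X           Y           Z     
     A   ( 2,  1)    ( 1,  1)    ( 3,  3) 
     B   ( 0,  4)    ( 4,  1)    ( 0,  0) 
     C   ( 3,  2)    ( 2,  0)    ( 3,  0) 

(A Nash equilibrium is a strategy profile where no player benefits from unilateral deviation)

Nash equilibrium: (A, Z), (C, X)

Work:
Best responses:
  P1 vs X: payoffs [2, 0, 3] → best response C (payoff 3)
  P1 vs Y: payoffs [1, 4, 2] → best response B (payoff 4)
  P1 vs Z: payoffs [3, 0, 3] → best response A/C (payoff 3)
  P2 vs A: payoffs [1, 1, 3] → best response Z (payoff 3)
  P2 vs B: payoffs [4, 1, 0] → best response X (payoff 4)
  P2 vs C: payoffs [2, 0, 0] → best response X (payoff 2)
Mutual best responses: (A,Z), (C,X) → Nash equilibria.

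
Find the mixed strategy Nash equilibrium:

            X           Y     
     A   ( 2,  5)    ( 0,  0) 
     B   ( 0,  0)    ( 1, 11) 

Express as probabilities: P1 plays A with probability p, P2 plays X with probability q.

p = 0.6875, q = 0.3333

Work:
Find probabilities that make opponent indifferent:
P2 chooses q to make P1 indifferent between A and B
P1 chooses p to make P2 indifferent between X and Y
Mixed NE: P1 plays (A: 0.6875, B: 0.3125), P2 plays (X: 0.3333, Y: 0.6667)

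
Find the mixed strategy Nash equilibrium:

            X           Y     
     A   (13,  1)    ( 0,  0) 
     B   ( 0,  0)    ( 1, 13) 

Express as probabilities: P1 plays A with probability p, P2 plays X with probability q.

p = 0.9286, q = 0.0714

Work:
Find probabilities that make opponent indifferent:
P2 chooses q to make P1 indifferent between A and B
P1 chooses p to make P2 indifferent between X and Y
Mixed NE: P1 plays (A: 0.9286, B: 0.0714), P2 plays (X: 0.0714, Y: 0.9286)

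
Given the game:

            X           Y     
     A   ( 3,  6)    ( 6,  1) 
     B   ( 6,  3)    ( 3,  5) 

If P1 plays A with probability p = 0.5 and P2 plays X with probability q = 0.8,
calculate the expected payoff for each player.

E[P1] = 4.5, E[P2] = 4.2

Work:
E[P1] = p·q·π₁(A,X) + p·(1-q)·π₁(A,Y) + (1-p)·q·π₁(B,X) + (1-p)·(1-q)·π₁(B,Y)
= 0.5·0.8·3 + 0.5·0.2·6 + 0.5·0.8·6 + 0.5·0.2·3
= 4.5

E[P2] = 4.2 (similar calculation)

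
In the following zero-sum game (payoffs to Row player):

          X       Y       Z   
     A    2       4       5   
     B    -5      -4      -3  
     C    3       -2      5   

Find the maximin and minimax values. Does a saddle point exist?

Maximin = 2, Minimax = 3, Saddle: False

Work:
Row minimums: [2, -5, -2] → maximin = 2
Column maximums: [3, 4, 5] → minimax = 3
No saddle point (maximin ≠ minimax). Mixed strategy needed.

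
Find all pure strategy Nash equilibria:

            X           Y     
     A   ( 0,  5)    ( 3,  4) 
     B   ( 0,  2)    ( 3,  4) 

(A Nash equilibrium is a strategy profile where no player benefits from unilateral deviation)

Nash equilibrium: (A, X), (B, Y)

Work:
Best responses:
  P1 vs X: payoffs [0, 0] → best response A/B (payoff 0)
  P1 vs Y: payoffs [3, 3] → best response A/B (payoff 3)
  P2 vs A: payoffs [5, 4] → best response X (payoff 5)
  P2 vs B: payoffs [2, 4] → best response Y (payoff 4)
Mutual best responses: (A,X), (B,Y) → Nash equilibria.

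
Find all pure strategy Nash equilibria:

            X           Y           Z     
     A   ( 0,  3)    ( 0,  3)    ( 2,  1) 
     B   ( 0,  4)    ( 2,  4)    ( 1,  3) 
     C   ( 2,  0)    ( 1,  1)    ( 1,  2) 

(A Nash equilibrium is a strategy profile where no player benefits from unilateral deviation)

Nash equilibrium: (B, Y)

Work:
Best responses:
  P1 vs X: payoffs [0, 0, 2] → best response C (payoff 2)
  P1 vs Y: payoffs [0, 2, 1] → best response B (payoff 2)
  P1 vs Z: payoffs [2, 1, 1] → best response A (payoff 2)
  P2 vs A: payoffs [3, 3, 1] → best response X/Y (payoff 3)
  P2 vs B: payoffs [4, 4, 3] → best response X/Y (payoff 4)
  P2 vs C: payoffs [0, 1, 2] → best response Z (payoff 2)
Mutual best responses: (B,Y) → Nash equilibria.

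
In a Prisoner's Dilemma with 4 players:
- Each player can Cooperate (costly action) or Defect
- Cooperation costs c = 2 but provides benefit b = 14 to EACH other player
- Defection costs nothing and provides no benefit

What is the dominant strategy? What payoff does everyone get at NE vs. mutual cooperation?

Dominant: Defect; NE payoff = 0; Coop payoff = 40

Work:
Defect dominates (saves cost c = 2, benefit to others is external)
NE: All defect → everyone gets 0
If all cooperate: each receives (3)×14 - 2 = 40
Social dilemma: 40 > 0 but NE gives 0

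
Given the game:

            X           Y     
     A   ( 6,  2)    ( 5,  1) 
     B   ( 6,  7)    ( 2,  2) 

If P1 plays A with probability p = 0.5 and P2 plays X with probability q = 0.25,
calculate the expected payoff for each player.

E[P1] = 4.125, E[P2] = 2.25

Work:
E[P1] = p·q·π₁(A,X) + p·(1-q)·π₁(A,Y) + (1-p)·q·π₁(B,X) + (1-p)·(1-q)·π₁(B,Y)
= 0.5·0.25·6 + 0.5·0.75·5 + 0.5·0.25·6 + 0.5·0.75·2
= 4.125

E[P2] = 2.25 (similar calculation)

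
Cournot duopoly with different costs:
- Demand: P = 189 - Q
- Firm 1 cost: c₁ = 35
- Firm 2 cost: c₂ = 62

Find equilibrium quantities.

q₁* = 60.33, q₂* = 33.33

Work:
Reaction: q₁ = (189 - 35 - q₂)/2
Reaction: q₂ = (189 - 62 - q₁)/2
Solve simultaneously:
q₁* = (189 - 2×35 + 62)/3 = 60.33
q₂* = (189 - 2×62 + 35)/3 = 33.33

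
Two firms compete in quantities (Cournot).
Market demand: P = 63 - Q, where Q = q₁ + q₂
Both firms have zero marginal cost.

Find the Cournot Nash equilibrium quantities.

q₁* = q₂* = 21.0; P* = 21.0

Work:
Profit: π_i = P·q_i = (a - q_i - q_j)·q_i
FOC: ∂π_i/∂q_i = a - 2q_i - q_j = 0
Reaction function: q_i = (63 - q_j)/2
Symmetry: q* = 63/3 = 21.0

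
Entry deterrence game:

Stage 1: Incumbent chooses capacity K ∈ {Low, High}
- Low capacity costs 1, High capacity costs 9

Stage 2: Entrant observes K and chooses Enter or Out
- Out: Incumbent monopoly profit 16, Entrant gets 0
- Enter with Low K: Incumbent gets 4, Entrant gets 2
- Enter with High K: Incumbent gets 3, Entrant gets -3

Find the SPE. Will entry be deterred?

SPE: (High, Enter|Low, Out|High); Entry deterred. Incumbent net profit = 7

Work:
After Low K: Entrant enters (2 > 0)
After High K: Entrant stays out (-3 < 0)
Incumbent: Low → 4−1=3, High → 16−9=7
Incumbent chooses High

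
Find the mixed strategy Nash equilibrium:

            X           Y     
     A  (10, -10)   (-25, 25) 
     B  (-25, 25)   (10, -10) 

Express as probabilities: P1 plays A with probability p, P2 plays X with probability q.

p = 0.5, q = 0.5

Work:
Find probabilities that make opponent indifferent:
P2 chooses q to make P1 indifferent between A and B
P1 chooses p to make P2 indifferent between X and Y
Mixed NE: P1 plays (A: 0.5, B: 0.5), P2 plays (X: 0.5, Y: 0.5)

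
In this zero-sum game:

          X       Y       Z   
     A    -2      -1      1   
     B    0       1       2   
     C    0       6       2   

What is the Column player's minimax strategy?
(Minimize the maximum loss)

Column should play X, value = 0

Work:
Column player minimizes Row's maximum payoff:
Column X: max payoff to Row = 0
Column Y: max payoff to Row = 6
Column Z: max payoff to Row = 2
Minimum is 0, achieved by column X.
Minimax strategy: X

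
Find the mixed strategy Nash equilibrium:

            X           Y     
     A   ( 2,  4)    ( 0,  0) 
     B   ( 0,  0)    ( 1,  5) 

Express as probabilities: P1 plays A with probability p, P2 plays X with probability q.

p = 0.5556, q = 0.3333

Work:
Find probabilities that make opponent indifferent:
P2 chooses q to make P1 indifferent between A and B
P1 chooses p to make P2 indifferent between X and Y
Mixed NE: P1 plays (A: 0.5556, B: 0.4444), P2 plays (X: 0.3333, Y: 0.6667)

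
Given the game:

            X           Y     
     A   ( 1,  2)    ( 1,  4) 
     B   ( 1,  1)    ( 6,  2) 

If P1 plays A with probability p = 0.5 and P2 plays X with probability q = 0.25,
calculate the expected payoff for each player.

E[P1] = 2.875, E[P2] = 2.625

Work:
E[P1] = p·q·π₁(A,X) + p·(1-q)·π₁(A,Y) + (1-p)·q·π₁(B,X) + (1-p)·(1-q)·π₁(B,Y)
= 0.5·0.25·1 + 0.5·0.75·1 + 0.5·0.25·1 + 0.5·0.75·6
= 2.875

E[P2] = 2.625 (similar calculation)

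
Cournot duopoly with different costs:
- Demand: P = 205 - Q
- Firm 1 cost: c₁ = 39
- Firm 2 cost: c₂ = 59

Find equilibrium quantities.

q₁* = 62.0, q₂* = 42.0

Work:
Reaction: q₁ = (205 - 39 - q₂)/2
Reaction: q₂ = (205 - 59 - q₁)/2
Solve simultaneously:
q₁* = (205 - 2×39 + 59)/3 = 62.0
q₂* = (205 - 2×59 + 39)/3 = 42.0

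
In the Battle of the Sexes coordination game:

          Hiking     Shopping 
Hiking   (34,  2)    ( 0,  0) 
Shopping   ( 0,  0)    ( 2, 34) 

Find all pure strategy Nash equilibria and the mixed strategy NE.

Pure NE: (Hiking, Hiking) and (Shopping, Shopping); Mixed NE: p = 0.9444, q = 0.0556

Work:
Check pure NE:
(Hiking, Hiking): (34, 2) - no unilateral deviation beneficial
(Shopping, Shopping): (2, 34) - no unilateral deviation beneficial
Mixed NE: P1 plays Hiking with p = 0.9444, P2 plays Hiking with q = 0.0556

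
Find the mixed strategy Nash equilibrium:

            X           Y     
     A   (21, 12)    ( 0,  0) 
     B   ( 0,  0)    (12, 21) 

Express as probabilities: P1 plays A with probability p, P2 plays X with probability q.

p = 0.6364, q = 0.3636

Work:
Find probabilities that make opponent indifferent:
P2 chooses q to make P1 indifferent between A and B
P1 chooses p to make P2 indifferent between X and Y
Mixed NE: P1 plays (A: 0.6364, B: 0.3636), P2 plays (X: 0.3636, Y: 0.6364)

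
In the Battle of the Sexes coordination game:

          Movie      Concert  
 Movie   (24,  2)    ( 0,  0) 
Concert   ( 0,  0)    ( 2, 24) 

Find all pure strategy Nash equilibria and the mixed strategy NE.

Pure NE: (Movie, Movie) and (Concert, Concert); Mixed NE: p = 0.9231, q = 0.0769

Work:
Check pure NE:
(Movie, Movie): (24, 2) - no unilateral deviation beneficial
(Concert, Concert): (2, 24) - no unilateral deviation beneficial
Mixed NE: P1 plays Movie with p = 0.9231, P2 plays Movie with q = 0.0769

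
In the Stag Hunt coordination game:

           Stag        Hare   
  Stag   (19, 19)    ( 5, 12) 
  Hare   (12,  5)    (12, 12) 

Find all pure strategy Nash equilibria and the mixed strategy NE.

Pure NE: (Stag, Stag) and (Hare, Hare); Mixed NE: p = 0.5, q = 0.5

Work:
Check pure NE:
(Stag, Stag): (19, 19) - no unilateral deviation beneficial
(Hare, Hare): (12, 12) - no unilateral deviation beneficial
Mixed NE: P1 plays Stag with p = 0.5, P2 plays Stag with q = 0.5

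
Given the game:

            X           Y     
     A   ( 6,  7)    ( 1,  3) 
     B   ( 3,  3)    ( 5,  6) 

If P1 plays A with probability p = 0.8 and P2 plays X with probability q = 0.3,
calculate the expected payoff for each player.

E[P1] = 2.88, E[P2] = 4.38

Work:
E[P1] = p·q·π₁(A,X) + p·(1-q)·π₁(A,Y) + (1-p)·q·π₁(B,X) + (1-p)·(1-q)·π₁(B,Y)
= 0.8·0.3·6 + 0.8·0.7·1 + 0.2·0.3·3 + 0.2·0.7·5
= 2.88

E[P2] = 4.38 (similar calculation)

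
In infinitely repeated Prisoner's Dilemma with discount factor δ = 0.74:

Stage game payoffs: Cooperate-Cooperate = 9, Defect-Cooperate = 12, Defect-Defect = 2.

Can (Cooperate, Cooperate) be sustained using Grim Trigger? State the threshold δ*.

δ* = 0.3; since δ = 0.74 ≥ 0.3, cooperation can be sustained

Work:
For Grim Trigger:
Cooperate forever: 9/(1-δ)
Defect then punished: 12 + 2·δ/(1-δ)
Need: 9/(1-δ) ≥ 12 + 2·δ/(1-δ)
Solving: δ ≥ (T-R)/(T-P) = (12-9)/(12-2) = 0.3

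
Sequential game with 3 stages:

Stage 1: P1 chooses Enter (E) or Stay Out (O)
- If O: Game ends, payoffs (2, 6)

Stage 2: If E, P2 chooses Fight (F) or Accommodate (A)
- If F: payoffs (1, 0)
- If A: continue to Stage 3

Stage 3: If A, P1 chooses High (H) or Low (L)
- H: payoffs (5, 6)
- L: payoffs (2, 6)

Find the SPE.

SPE: (E, A, H); Outcome (5, 6)

Work:
Stage 3: P1 chooses H (5 vs 2)
Stage 2: P2: F->0, A->6 (anticipating H). Choose A
Stage 1: P1: O->2, E->5 (anticipating A, H). Choose E
SPE path: E -> A -> H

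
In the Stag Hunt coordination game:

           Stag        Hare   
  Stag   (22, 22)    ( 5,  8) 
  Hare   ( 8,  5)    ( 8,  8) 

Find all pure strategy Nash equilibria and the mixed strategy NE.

Pure NE: (Stag, Stag) and (Hare, Hare); Mixed NE: p = 0.1765, q = 0.1765

Work:
Check pure NE:
(Stag, Stag): (22, 22) - no unilateral deviation beneficial
(Hare, Hare): (8, 8) - no unilateral deviation beneficial
Mixed NE: P1 plays Stag with p = 0.1765, P2 plays Stag with q = 0.1765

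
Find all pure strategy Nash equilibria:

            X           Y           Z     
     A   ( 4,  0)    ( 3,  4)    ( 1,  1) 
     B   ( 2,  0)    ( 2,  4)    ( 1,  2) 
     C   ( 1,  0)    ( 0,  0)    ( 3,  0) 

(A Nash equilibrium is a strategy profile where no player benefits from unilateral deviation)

Nash equilibrium: (A, Y), (C, Z)

Work:
Best responses:
  P1 vs X: payoffs [4, 2, 1] → best response A (payoff 4)
  P1 vs Y: payoffs [3, 2, 0] → best response A (payoff 3)
  P1 vs Z: payoffs [1, 1, 3] → best response C (payoff 3)
  P2 vs A: payoffs [0, 4, 1] → best response Y (payoff 4)
  P2 vs B: payoffs [0, 4, 2] → best response Y (payoff 4)
  P2 vs C: payoffs [0, 0, 0] → best response X/Y/Z (payoff 0)
Mutual best responses: (A,Y), (C,Z) → Nash equilibria.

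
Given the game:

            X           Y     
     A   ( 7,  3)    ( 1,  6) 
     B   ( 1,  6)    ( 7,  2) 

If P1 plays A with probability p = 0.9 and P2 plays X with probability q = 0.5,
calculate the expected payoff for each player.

E[P1] = 4.0, E[P2] = 4.45

Work:
E[P1] = p·q·π₁(A,X) + p·(1-q)·π₁(A,Y) + (1-p)·q·π₁(B,X) + (1-p)·(1-q)·π₁(B,Y)
= 0.9·0.5·7 + 0.9·0.5·1 + 0.1·0.5·1 + 0.1·0.5·7
= 4.0

E[P2] = 4.45 (similar calculation)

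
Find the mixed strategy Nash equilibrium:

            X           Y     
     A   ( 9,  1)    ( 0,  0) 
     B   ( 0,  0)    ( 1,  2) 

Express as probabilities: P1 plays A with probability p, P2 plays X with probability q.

p = 0.6667, q = 0.1

Work:
Find probabilities that make opponent indifferent:
P2 chooses q to make P1 indifferent between A and B
P1 chooses p to make P2 indifferent between X and Y
Mixed NE: P1 plays (A: 0.6667, B: 0.3333), P2 plays (X: 0.1, Y: 0.9)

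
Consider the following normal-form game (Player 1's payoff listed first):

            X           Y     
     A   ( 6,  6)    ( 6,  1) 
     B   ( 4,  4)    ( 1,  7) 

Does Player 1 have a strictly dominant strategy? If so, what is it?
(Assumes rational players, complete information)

Yes, Player 1's strictly dominant strategy is A

Work:
A strategy strictly dominates another if it gives a strictly higher payoff against every opponent action. Compare each pair of P1's strategies column-by-column:
  A vs B: [6 vs 4, 6 vs 1] → A strictly dominates B
  B vs A: [4 vs 6, 1 vs 6] → B does not strictly dominate A (column X: 4 ≤ 6)
A strictly dominates every other strategy → strictly dominant.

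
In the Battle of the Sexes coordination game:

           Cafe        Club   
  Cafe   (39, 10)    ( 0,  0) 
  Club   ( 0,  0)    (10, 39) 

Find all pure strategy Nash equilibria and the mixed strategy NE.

Pure NE: (Cafe, Cafe) and (Club, Club); Mixed NE: p = 0.7959, q = 0.2041

Work:
Check pure NE:
(Cafe, Cafe): (39, 10) - no unilateral deviation beneficial
(Club, Club): (10, 39) - no unilateral deviation beneficial
Mixed NE: P1 plays Cafe with p = 0.7959, P2 plays Cafe with q = 0.2041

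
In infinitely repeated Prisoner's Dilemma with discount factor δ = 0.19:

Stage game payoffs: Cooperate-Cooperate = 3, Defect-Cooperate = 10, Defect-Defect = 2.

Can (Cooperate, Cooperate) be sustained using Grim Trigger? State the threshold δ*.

δ* = 0.875; since δ = 0.19 < 0.875, cooperation cannot be sustained

Work:
For Grim Trigger:
Cooperate forever: 3/(1-δ)
Defect then punished: 10 + 2·δ/(1-δ)
Need: 3/(1-δ) ≥ 10 + 2·δ/(1-δ)
Solving: δ ≥ (T-R)/(T-P) = (10-3)/(10-2) = 0.875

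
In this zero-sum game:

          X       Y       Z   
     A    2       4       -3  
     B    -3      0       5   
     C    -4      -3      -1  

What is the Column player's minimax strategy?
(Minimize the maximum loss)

Column should play X, value = 2

Work:
Column player minimizes Row's maximum payoff:
Column X: max payoff to Row = 2
Column Y: max payoff to Row = 4
Column Z: max payoff to Row = 5
Minimum is 2, achieved by column X.
Minimax strategy: X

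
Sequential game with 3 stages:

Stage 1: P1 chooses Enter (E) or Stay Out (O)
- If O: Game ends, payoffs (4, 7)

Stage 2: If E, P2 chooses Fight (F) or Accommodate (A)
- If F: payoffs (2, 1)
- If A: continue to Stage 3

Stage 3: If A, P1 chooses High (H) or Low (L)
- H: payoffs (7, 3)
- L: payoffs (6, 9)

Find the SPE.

SPE: (E, A, H); Outcome (7, 3)

Work:
Stage 3: P1 chooses H (7 vs 6)
Stage 2: P2: F->1, A->3 (anticipating H). Choose A
Stage 1: P1: O->4, E->7 (anticipating A, H). Choose E
SPE path: E -> A -> H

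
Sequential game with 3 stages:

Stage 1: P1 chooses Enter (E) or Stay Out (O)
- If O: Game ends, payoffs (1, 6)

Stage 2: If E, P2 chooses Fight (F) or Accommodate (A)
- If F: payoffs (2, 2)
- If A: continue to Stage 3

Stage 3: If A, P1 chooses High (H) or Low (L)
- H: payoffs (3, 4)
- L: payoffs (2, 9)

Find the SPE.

SPE: (E, A, H); Outcome (3, 4)

Work:
Stage 3: P1 chooses H (3 vs 2)
Stage 2: P2: F->2, A->4 (anticipating H). Choose A
Stage 1: P1: O->1, E->3 (anticipating A, H). Choose E
SPE path: E -> A -> H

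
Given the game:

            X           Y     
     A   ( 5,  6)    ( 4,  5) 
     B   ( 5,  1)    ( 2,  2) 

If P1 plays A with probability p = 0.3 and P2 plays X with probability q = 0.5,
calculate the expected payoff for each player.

E[P1] = 3.8, E[P2] = 2.7

Work:
E[P1] = p·q·π₁(A,X) + p·(1-q)·π₁(A,Y) + (1-p)·q·π₁(B,X) + (1-p)·(1-q)·π₁(B,Y)
= 0.3·0.5·5 + 0.3·0.5·4 + 0.7·0.5·5 + 0.7·0.5·2
= 3.8

E[P2] = 2.7 (similar calculation)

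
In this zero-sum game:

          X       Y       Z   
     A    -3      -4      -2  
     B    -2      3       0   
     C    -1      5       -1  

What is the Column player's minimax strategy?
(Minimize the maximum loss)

Column should play X, value = -1

Work:
Column player minimizes Row's maximum payoff:
Column X: max payoff to Row = -1
Column Y: max payoff to Row = 5
Column Z: max payoff to Row = 0
Minimum is -1, achieved by column X.
Minimax strategy: X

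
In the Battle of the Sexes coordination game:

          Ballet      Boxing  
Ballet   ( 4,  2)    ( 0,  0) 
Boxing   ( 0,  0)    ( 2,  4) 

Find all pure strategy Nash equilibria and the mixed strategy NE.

Pure NE: (Ballet, Ballet) and (Boxing, Boxing); Mixed NE: p = 0.6667, q = 0.3333

Work:
Check pure NE:
(Ballet, Ballet): (4, 2) - no unilateral deviation beneficial
(Boxing, Boxing): (2, 4) - no unilateral deviation beneficial
Mixed NE: P1 plays Ballet with p = 0.6667, P2 plays Ballet with q = 0.3333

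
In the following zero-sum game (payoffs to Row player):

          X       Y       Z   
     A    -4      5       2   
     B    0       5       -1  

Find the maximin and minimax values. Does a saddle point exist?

Maximin = -1, Minimax = 0, Saddle: False

Work:
Row minimums: [-4, -1] → maximin = -1
Column maximums: [0, 5, 2] → minimax = 0
No saddle point (maximin ≠ minimax). Mixed strategy needed.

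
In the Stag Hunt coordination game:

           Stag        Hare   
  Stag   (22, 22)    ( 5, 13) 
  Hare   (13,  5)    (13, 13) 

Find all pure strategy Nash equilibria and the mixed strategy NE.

Pure NE: (Stag, Stag) and (Hare, Hare); Mixed NE: p = 0.4706, q = 0.4706

Work:
Check pure NE:
(Stag, Stag): (22, 22) - no unilateral deviation beneficial
(Hare, Hare): (13, 13) - no unilateral deviation beneficial
Mixed NE: P1 plays Stag with p = 0.4706, P2 plays Stag with q = 0.4706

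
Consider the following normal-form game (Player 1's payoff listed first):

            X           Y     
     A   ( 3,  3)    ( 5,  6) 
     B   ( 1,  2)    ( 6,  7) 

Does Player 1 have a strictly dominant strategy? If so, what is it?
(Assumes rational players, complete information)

No strictly dominant strategy exists for Player 1

Work:
A strategy strictly dominates another if it gives a strictly higher payoff against every opponent action. Compare each pair of P1's strategies column-by-column:
  A vs B: [3 vs 1, 5 vs 6] → A does not strictly dominate B (column Y: 5 ≤ 6)
  B vs A: [1 vs 3, 6 vs 5] → B does not strictly dominate A (column X: 1 ≤ 3)
No single strategy strictly dominates all others → no strictly dominant strategy.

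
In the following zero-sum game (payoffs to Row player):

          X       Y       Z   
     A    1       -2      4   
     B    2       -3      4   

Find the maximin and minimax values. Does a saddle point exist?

Maximin = -2, Minimax = -2, Saddle: True

Work:
Row minimums: [-2, -3] → maximin = -2
Column maximums: [2, -2, 4] → minimax = -2
Saddle point exists! Game value = -2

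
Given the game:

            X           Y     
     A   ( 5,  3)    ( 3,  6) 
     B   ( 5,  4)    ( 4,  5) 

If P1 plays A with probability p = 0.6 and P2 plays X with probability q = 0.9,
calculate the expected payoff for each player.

E[P1] = 4.84, E[P2] = 3.62

Work:
E[P1] = p·q·π₁(A,X) + p·(1-q)·π₁(A,Y) + (1-p)·q·π₁(B,X) + (1-p)·(1-q)·π₁(B,Y)
= 0.6·0.9·5 + 0.6·0.1·3 + 0.4·0.9·5 + 0.4·0.1·4
= 4.84

E[P2] = 3.62 (similar calculation)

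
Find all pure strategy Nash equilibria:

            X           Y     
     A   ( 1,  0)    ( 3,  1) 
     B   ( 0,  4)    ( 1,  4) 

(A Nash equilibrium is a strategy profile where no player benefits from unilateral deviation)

Nash equilibrium: (A, Y)

Work:
Best responses:
  P1 vs X: payoffs [1, 0] → best response A (payoff 1)
  P1 vs Y: payoffs [3, 1] → best response A (payoff 3)
  P2 vs A: payoffs [0, 1] → best response Y (payoff 1)
  P2 vs B: payoffs [4, 4] → best response X/Y (payoff 4)
Mutual best responses: (A,Y) → Nash equilibria.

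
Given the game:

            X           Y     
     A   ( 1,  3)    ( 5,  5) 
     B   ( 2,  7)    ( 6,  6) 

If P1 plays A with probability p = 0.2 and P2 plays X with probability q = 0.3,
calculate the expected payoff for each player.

E[P1] = 4.6, E[P2] = 5.92

Work:
E[P1] = p·q·π₁(A,X) + p·(1-q)·π₁(A,Y) + (1-p)·q·π₁(B,X) + (1-p)·(1-q)·π₁(B,Y)
= 0.2·0.3·1 + 0.2·0.7·5 + 0.8·0.3·2 + 0.8·0.7·6
= 4.6

E[P2] = 5.92 (similar calculation)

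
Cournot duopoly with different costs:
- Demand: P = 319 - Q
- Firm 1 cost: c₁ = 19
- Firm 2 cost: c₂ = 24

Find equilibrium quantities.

q₁* = 101.67, q₂* = 96.67

Work:
Reaction: q₁ = (319 - 19 - q₂)/2
Reaction: q₂ = (319 - 24 - q₁)/2
Solve simultaneously:
q₁* = (319 - 2×19 + 24)/3 = 101.67
q₂* = (319 - 2×24 + 19)/3 = 96.67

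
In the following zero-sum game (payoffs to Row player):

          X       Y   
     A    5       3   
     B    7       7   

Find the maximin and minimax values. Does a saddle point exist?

Maximin = 7, Minimax = 7, Saddle: True

Work:
Row minimums: [3, 7] → maximin = 7
Column maximums: [7, 7] → minimax = 7
Saddle point exists! Game value = 7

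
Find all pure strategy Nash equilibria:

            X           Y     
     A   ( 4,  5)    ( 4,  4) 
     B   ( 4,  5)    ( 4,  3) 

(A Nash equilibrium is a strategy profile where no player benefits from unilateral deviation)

Nash equilibrium: (A, X), (B, X)

Work:
Best responses:
  P1 vs X: payoffs [4, 4] → best response A/B (payoff 4)
  P1 vs Y: payoffs [4, 4] → best response A/B (payoff 4)
  P2 vs A: payoffs [5, 4] → best response X (payoff 5)
  P2 vs B: payoffs [5, 3] → best response X (payoff 5)
Mutual best responses: (A,X), (B,X) → Nash equilibria.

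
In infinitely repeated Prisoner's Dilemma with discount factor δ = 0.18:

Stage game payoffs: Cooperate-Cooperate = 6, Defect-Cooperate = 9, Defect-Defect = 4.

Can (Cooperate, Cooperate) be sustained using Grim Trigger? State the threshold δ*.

δ* = 0.6; since δ = 0.18 < 0.6, cooperation cannot be sustained

Work:
For Grim Trigger:
Cooperate forever: 6/(1-δ)
Defect then punished: 9 + 4·δ/(1-δ)
Need: 6/(1-δ) ≥ 9 + 4·δ/(1-δ)
Solving: δ ≥ (T-R)/(T-P) = (9-6)/(9-4) = 0.6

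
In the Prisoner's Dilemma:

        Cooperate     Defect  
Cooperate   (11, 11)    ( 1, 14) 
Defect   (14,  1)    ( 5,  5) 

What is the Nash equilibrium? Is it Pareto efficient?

(Defect, Defect) is NE; not Pareto efficient

Work:
Defect dominates Cooperate for both players:
If P2 cooperates: Defect (14) > Cooperate (11)
If P2 defects: Defect (5) > Cooperate (1)
NE: (Defect, Defect) with payoff (5, 5)
But (Cooperate, Cooperate) = (11, 11) Pareto dominates (5, 5)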